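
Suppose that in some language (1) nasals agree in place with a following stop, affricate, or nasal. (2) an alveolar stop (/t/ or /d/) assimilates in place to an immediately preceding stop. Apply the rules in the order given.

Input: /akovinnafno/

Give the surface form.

Rule 1: no segment meets the rule's conditions; no change.
After rule 1: akovinnafno
Rule 2: no segment meets the rule's conditions; no change.

[akovinnafno]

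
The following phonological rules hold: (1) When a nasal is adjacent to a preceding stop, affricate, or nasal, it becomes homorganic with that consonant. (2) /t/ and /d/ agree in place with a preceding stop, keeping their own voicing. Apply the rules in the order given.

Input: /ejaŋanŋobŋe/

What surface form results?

[ejaŋannobme]

Rule 1: /ŋ/ after /n/ (alveolar) → [n]
Rule 1: /ŋ/ after /b/ (labial) → [m]
After rule 1: ejaŋannobme
Rule 2: no segment meets the rule's conditions; no change.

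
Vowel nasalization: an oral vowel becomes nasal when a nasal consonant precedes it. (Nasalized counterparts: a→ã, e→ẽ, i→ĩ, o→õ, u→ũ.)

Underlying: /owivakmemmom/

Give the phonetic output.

[owivakmẽmmõm]

/e/ after nasal /m/ → [ẽ]
/o/ after nasal /m/ → [õ]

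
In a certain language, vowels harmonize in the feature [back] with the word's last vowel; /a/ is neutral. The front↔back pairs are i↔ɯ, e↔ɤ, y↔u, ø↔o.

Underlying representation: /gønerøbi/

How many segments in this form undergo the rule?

0

No segment meets the rule's conditions.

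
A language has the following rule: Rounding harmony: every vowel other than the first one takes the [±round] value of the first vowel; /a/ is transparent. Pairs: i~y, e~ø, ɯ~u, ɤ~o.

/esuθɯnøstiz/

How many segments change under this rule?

/u/ harmonizes with /e/ ([-round]) → [ɯ]
/ø/ harmonizes with /e/ ([-round]) → [e]
2 segments change.

2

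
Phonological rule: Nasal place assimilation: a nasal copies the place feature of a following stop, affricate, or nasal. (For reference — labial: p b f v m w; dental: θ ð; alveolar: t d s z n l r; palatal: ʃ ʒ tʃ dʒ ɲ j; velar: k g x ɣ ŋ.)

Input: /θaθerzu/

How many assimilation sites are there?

No segment meets the rule's conditions.

0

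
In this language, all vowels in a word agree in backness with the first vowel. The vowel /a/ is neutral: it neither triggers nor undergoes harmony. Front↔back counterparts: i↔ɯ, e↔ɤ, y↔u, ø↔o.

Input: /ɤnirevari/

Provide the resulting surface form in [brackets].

[ɤnɯrɤvarɯ]

/i/ harmonizes with /ɤ/ ([+back]) → [ɯ]
/e/ harmonizes with /ɤ/ ([+back]) → [ɤ]
/i/ harmonizes with /ɤ/ ([+back]) → [ɯ]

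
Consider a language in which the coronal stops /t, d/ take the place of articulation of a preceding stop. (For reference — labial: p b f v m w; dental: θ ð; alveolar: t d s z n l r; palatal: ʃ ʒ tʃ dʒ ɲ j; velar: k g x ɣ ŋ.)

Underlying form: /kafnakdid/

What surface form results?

[kafnakgid]

/d/ after /k/ (velar) → [g]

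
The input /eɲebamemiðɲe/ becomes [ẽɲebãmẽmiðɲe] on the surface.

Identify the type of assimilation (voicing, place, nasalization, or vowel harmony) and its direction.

nasalization, regressive

/e/→[ẽ] /a/→[ã] /e/→[ẽ].
Each target copies a feature from the following segment, so the direction is regressive.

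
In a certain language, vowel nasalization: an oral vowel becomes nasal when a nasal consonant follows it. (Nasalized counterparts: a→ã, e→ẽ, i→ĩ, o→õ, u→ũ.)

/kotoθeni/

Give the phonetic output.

[kotoθẽni]

/e/ before nasal /n/ → [ẽ]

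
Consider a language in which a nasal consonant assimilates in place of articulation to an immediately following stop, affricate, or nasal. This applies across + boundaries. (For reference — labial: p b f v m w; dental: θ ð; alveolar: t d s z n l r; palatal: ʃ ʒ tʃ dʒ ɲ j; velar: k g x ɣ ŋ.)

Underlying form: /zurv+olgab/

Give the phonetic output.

no segment meets the rule's conditions; no change.

[zurv+olgab]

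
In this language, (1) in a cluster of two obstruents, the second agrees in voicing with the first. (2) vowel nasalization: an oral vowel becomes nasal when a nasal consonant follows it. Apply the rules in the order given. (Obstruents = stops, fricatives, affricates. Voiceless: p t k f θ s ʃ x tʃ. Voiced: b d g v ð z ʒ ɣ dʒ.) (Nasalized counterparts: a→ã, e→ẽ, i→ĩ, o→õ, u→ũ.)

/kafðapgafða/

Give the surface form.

[kafθapkafθa]

Rule 1: /ð/ after /f/ (voiceless) → [θ]
Rule 1: /g/ after /p/ (voiceless) → [k]
Rule 1: /ð/ after /f/ (voiceless) → [θ]
After rule 1: kafθapkafθa
Rule 2: no segment meets the rule's conditions; no change.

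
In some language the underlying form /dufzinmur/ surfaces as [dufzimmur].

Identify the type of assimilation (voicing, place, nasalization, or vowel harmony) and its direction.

/n/→[m].
Each target copies a feature from the following segment, so the direction is regressive.

place assimilation, regressive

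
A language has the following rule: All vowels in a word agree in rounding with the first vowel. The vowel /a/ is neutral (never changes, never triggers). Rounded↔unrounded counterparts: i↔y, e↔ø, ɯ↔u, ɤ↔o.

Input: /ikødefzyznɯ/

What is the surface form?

/ø/ harmonizes with /i/ ([-round]) → [e]
/y/ harmonizes with /i/ ([-round]) → [i]

[ikedefziznɯ]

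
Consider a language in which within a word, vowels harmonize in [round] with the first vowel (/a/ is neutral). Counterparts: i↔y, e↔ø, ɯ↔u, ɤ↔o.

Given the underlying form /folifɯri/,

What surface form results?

/i/ harmonizes with /o/ ([+round]) → [y]
/ɯ/ harmonizes with /o/ ([+round]) → [u]
/i/ harmonizes with /o/ ([+round]) → [y]

[folyfury]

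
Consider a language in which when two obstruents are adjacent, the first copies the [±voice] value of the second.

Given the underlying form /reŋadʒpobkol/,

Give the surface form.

/dʒ/ before /p/ (voiceless) → [tʃ]
/b/ before /k/ (voiceless) → [p]

[reŋatʃpopkol]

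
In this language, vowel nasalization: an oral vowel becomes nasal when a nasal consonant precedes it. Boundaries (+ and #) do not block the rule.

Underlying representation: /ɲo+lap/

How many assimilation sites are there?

/o/ after nasal /ɲ/ → [õ]
1 segment changes.

1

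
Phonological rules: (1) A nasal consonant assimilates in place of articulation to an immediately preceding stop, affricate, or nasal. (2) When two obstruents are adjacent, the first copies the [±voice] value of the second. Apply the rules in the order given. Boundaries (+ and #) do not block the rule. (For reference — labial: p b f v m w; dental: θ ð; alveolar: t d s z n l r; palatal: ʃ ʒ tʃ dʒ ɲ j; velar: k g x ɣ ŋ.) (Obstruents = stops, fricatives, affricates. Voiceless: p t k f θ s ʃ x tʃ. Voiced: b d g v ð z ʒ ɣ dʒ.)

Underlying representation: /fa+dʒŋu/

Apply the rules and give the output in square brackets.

[fa+dʒɲu]

Rule 1: /ŋ/ after /dʒ/ (palatal) → [ɲ]
After rule 1: fa+dʒɲu
Rule 2: no segment meets the rule's conditions; no change.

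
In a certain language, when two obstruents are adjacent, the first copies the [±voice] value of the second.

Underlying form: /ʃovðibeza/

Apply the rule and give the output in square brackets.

[ʃovðibeza]

no segment meets the rule's conditions; no change.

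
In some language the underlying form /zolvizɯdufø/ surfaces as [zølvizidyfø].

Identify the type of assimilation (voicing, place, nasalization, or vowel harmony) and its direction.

/o/→[ø] /ɯ/→[i] /u/→[y].
Vowels agree with the last vowel, so the harmony is regressive.

vowel harmony, regressive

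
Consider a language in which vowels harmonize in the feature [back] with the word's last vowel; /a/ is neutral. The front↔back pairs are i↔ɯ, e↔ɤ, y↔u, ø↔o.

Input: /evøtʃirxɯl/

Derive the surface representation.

[ɤvotʃɯrxɯl]

/e/ harmonizes with /ɯ/ ([+back]) → [ɤ]
/ø/ harmonizes with /ɯ/ ([+back]) → [o]
/i/ harmonizes with /ɯ/ ([+back]) → [ɯ]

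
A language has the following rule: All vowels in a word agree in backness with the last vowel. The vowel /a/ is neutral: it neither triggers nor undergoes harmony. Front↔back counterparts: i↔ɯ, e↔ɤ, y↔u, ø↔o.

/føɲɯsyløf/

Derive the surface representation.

/ɯ/ harmonizes with /ø/ ([-back]) → [i]

[føɲisyløf]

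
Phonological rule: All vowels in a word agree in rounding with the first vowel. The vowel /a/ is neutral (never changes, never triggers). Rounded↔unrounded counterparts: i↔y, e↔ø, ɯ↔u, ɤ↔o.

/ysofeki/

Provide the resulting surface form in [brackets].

[ysoføky]

/e/ harmonizes with /y/ ([+round]) → [ø]
/i/ harmonizes with /y/ ([+round]) → [y]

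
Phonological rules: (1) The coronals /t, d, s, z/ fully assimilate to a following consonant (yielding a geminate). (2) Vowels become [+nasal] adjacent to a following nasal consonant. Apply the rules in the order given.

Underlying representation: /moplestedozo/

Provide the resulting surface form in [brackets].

Rule 1: /s/ before /t/ → [t] (total assimilation)
After rule 1: moplettedozo
Rule 2: no segment meets the rule's conditions; no change.

[moplettedozo]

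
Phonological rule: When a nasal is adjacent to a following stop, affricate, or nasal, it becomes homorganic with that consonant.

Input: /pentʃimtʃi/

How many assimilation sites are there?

/n/ before /tʃ/ (palatal) → [ɲ]
/m/ before /tʃ/ (palatal) → [ɲ]
2 segments change.

2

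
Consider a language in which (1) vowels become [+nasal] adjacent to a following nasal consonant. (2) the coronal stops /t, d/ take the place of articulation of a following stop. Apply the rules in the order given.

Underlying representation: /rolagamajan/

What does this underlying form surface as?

Rule 1: /a/ before nasal /m/ → [ã]
Rule 1: /a/ before nasal /n/ → [ã]
After rule 1: rolagãmajãn
Rule 2: no segment meets the rule's conditions; no change.

[rolagãmajãn]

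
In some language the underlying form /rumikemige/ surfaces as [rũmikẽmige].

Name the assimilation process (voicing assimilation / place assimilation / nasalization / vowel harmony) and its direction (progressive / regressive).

nasalization, regressive

/u/→[ũ] /e/→[ẽ].
Each target copies a feature from the following segment, so the direction is regressive.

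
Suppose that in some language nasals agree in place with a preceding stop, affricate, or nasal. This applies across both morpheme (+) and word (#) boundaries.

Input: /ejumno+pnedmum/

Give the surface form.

[ejummo+pmednum]

/n/ after /m/ (labial) → [m]
/n/ after /p/ (labial) → [m]
/m/ after /d/ (alveolar) → [n]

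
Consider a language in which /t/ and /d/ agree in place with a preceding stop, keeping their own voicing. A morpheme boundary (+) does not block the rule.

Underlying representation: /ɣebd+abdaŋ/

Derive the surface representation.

[ɣebb+abbaŋ]

/d/ after /b/ (labial) → [b]
/d/ after /b/ (labial) → [b]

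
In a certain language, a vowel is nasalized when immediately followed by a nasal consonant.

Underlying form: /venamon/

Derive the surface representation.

[vẽnãmõn]

/e/ before nasal /n/ → [ẽ]
/a/ before nasal /m/ → [ã]
/o/ before nasal /n/ → [õ]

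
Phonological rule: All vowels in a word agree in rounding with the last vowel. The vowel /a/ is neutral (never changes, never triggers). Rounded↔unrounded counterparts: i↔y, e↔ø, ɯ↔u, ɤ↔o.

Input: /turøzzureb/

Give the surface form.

/u/ harmonizes with /e/ ([-round]) → [ɯ]
/ø/ harmonizes with /e/ ([-round]) → [e]
/u/ harmonizes with /e/ ([-round]) → [ɯ]

[tɯrezzɯreb]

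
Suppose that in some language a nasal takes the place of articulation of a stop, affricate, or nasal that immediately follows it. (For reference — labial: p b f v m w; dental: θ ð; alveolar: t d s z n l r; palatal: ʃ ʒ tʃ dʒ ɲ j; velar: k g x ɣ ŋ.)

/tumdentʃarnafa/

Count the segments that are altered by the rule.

2

/m/ before /d/ (alveolar) → [n]
/n/ before /tʃ/ (palatal) → [ɲ]
2 segments change.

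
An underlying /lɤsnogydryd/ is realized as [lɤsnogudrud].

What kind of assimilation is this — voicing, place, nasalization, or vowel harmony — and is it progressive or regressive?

vowel harmony, progressive

/y/→[u] /y/→[u].
Vowels agree with the first vowel, so the harmony is progressive.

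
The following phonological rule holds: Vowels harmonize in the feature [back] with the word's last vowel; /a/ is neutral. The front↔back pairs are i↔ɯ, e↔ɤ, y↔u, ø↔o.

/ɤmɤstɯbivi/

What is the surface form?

[emestibivi]

/ɤ/ harmonizes with /i/ ([-back]) → [e]
/ɤ/ harmonizes with /i/ ([-back]) → [e]
/ɯ/ harmonizes with /i/ ([-back]) → [i]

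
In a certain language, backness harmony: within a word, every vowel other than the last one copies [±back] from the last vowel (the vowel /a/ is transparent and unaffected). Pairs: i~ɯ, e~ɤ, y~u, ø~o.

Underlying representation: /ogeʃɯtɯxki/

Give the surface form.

[øgeʃitixki]

/o/ harmonizes with /i/ ([-back]) → [ø]
/ɯ/ harmonizes with /i/ ([-back]) → [i]
/ɯ/ harmonizes with /i/ ([-back]) → [i]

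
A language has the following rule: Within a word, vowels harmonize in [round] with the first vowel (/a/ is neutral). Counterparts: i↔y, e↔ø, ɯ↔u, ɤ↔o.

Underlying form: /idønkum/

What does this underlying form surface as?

/ø/ harmonizes with /i/ ([-round]) → [e]
/u/ harmonizes with /i/ ([-round]) → [ɯ]

[idenkɯm]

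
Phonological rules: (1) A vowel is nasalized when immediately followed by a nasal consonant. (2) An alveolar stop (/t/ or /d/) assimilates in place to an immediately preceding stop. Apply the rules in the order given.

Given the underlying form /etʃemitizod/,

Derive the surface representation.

[etʃẽmitizod]

Rule 1: /e/ before nasal /m/ → [ẽ]
After rule 1: etʃẽmitizod
Rule 2: no segment meets the rule's conditions; no change.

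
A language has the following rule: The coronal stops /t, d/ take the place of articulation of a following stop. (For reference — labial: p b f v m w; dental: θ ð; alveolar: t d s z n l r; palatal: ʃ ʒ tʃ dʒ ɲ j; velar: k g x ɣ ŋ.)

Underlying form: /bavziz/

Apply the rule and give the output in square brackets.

no segment meets the rule's conditions; no change.

[bavziz]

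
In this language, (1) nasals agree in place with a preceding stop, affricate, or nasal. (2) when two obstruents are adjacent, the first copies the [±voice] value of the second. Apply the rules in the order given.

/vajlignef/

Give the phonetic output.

[vajligŋef]

Rule 1: /n/ after /g/ (velar) → [ŋ]
After rule 1: vajligŋef
Rule 2: no segment meets the rule's conditions; no change.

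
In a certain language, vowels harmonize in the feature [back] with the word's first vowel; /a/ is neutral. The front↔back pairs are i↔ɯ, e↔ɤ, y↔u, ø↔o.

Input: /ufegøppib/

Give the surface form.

[ufɤgoppɯb]

/e/ harmonizes with /u/ ([+back]) → [ɤ]
/ø/ harmonizes with /u/ ([+back]) → [o]
/i/ harmonizes with /u/ ([+back]) → [ɯ]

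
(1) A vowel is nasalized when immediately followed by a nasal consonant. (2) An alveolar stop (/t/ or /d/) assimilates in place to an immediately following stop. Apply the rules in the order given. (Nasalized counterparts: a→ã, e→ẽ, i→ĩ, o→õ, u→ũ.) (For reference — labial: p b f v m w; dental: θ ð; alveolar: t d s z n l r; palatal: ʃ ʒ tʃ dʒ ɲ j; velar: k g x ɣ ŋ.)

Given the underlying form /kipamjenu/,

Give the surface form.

Rule 1: /a/ before nasal /m/ → [ã]
Rule 1: /e/ before nasal /n/ → [ẽ]
After rule 1: kipãmjẽnu
Rule 2: no segment meets the rule's conditions; no change.

[kipãmjẽnu]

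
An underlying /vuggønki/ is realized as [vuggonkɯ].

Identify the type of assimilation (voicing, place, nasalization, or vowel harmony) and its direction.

vowel harmony, progressive

/ø/→[o] /i/→[ɯ].
Vowels agree with the first vowel, so the harmony is progressive.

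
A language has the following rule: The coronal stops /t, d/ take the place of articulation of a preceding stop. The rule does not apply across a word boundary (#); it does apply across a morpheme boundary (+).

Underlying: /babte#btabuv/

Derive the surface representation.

[babpe#bpabuv]

/t/ after /b/ (labial) → [p]
/t/ after /b/ (labial) → [p]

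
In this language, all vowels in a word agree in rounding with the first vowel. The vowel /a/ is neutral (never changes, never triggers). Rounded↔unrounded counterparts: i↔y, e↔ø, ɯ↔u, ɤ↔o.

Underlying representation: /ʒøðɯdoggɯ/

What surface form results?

[ʒøðudoggu]

/ɯ/ harmonizes with /ø/ ([+round]) → [u]
/ɯ/ harmonizes with /ø/ ([+round]) → [u]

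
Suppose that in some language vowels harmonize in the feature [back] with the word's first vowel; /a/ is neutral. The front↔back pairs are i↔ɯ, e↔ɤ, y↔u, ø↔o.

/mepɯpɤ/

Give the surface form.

[mepipe]

/ɯ/ harmonizes with /e/ ([-back]) → [i]
/ɤ/ harmonizes with /e/ ([-back]) → [e]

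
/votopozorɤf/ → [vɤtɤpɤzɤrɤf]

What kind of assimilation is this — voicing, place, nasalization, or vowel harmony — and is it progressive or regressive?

/o/→[ɤ] /o/→[ɤ] /o/→[ɤ] /o/→[ɤ].
Vowels agree with the last vowel, so the harmony is regressive.

vowel harmony, regressive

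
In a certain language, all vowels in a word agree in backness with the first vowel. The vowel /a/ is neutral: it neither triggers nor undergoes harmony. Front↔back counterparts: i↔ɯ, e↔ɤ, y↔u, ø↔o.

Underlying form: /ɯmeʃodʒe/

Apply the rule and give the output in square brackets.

[ɯmɤʃodʒɤ]

/e/ harmonizes with /ɯ/ ([+back]) → [ɤ]
/e/ harmonizes with /ɯ/ ([+back]) → [ɤ]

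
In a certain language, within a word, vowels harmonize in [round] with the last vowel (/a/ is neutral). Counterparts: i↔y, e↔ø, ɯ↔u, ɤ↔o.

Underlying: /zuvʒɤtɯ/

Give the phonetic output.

[zɯvʒɤtɯ]

/u/ harmonizes with /ɯ/ ([-round]) → [ɯ]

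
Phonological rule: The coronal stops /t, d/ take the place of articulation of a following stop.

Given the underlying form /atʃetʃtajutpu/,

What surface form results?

[atʃetʃtajuppu]

/t/ before /p/ (labial) → [p]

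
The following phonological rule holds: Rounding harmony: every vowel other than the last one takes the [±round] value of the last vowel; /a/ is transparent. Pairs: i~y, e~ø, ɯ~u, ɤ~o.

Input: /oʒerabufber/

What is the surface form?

[ɤʒerabɯfber]

/o/ harmonizes with /e/ ([-round]) → [ɤ]
/u/ harmonizes with /e/ ([-round]) → [ɯ]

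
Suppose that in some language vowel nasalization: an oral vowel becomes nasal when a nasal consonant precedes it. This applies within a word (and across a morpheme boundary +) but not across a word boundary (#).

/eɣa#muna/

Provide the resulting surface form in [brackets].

/u/ after nasal /m/ → [ũ]
/a/ after nasal /n/ → [ã]

[eɣa#mũnã]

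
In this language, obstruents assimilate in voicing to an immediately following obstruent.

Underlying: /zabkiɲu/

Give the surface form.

/b/ before /k/ (voiceless) → [p]

[zapkiɲu]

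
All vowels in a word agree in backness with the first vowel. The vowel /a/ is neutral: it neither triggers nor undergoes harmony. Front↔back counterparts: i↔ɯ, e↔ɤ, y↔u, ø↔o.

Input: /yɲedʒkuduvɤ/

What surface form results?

/u/ harmonizes with /y/ ([-back]) → [y]
/u/ harmonizes with /y/ ([-back]) → [y]
/ɤ/ harmonizes with /y/ ([-back]) → [e]

[yɲedʒkydyve]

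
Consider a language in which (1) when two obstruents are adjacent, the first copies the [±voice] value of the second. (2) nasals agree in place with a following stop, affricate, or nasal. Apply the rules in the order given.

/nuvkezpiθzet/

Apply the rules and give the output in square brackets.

Rule 1: /v/ before /k/ (voiceless) → [f]
Rule 1: /z/ before /p/ (voiceless) → [s]
Rule 1: /θ/ before /z/ (voiced) → [ð]
After rule 1: nufkespiðzet
Rule 2: no segment meets the rule's conditions; no change.

[nufkespiðzet]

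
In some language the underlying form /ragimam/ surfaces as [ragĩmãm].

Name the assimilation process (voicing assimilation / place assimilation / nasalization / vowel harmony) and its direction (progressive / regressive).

nasalization, regressive

/i/→[ĩ] /a/→[ã].
Each target copies a feature from the following segment, so the direction is regressive.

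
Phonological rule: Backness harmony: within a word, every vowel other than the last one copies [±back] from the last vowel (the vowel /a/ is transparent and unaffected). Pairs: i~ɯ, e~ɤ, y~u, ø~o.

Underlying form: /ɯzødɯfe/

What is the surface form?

/ɯ/ harmonizes with /e/ ([-back]) → [i]
/ɯ/ harmonizes with /e/ ([-back]) → [i]

[izødife]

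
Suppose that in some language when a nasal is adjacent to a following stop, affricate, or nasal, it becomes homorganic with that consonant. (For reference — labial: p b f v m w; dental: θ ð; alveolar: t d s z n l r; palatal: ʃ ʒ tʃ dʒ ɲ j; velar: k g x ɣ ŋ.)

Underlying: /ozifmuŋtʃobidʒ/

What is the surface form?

[ozifmuɲtʃobidʒ]

/ŋ/ before /tʃ/ (palatal) → [ɲ]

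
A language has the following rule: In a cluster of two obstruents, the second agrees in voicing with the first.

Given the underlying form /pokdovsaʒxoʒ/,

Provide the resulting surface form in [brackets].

/d/ after /k/ (voiceless) → [t]
/s/ after /v/ (voiced) → [z]
/x/ after /ʒ/ (voiced) → [ɣ]

[poktovzaʒɣoʒ]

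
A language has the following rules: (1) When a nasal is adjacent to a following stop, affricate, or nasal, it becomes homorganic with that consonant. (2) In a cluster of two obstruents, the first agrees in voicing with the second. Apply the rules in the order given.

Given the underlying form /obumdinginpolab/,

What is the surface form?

Rule 1: /m/ before /d/ (alveolar) → [n]
Rule 1: /n/ before /g/ (velar) → [ŋ]
Rule 1: /n/ before /p/ (labial) → [m]
After rule 1: obundiŋgimpolab
Rule 2: no segment meets the rule's conditions; no change.

[obundiŋgimpolab]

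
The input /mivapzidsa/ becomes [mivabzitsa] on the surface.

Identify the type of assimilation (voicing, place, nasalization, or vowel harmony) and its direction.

voicing assimilation, regressive

/p/→[b] /d/→[t].
Each target copies a feature from the following segment, so the direction is regressive.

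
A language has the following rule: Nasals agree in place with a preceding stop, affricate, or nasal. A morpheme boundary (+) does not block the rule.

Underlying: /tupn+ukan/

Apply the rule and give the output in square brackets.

/n/ after /p/ (labial) → [m]

[tupm+ukan]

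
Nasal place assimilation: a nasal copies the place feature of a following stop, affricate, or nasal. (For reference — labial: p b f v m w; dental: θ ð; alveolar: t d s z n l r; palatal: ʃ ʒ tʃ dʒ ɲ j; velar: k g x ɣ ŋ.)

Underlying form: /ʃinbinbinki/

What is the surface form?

/n/ before /b/ (labial) → [m]
/n/ before /b/ (labial) → [m]
/n/ before /k/ (velar) → [ŋ]

[ʃimbimbiŋki]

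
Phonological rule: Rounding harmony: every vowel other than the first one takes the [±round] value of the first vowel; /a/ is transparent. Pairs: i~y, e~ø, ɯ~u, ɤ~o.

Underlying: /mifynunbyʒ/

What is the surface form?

/y/ harmonizes with /i/ ([-round]) → [i]
/u/ harmonizes with /i/ ([-round]) → [ɯ]
/y/ harmonizes with /i/ ([-round]) → [i]

[mifinɯnbiʒ]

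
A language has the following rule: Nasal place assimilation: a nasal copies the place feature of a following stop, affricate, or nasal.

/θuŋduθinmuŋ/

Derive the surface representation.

[θunduθimmuŋ]

/ŋ/ before /d/ (alveolar) → [n]
/n/ before /m/ (labial) → [m]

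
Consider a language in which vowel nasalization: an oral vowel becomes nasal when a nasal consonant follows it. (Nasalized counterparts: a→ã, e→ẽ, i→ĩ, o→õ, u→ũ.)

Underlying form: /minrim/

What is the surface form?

/i/ before nasal /n/ → [ĩ]
/i/ before nasal /m/ → [ĩ]

[mĩnrĩm]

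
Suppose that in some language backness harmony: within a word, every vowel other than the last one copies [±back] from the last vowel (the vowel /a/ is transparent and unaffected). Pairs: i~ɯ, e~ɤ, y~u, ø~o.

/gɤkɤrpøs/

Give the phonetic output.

/ɤ/ harmonizes with /ø/ ([-back]) → [e]
/ɤ/ harmonizes with /ø/ ([-back]) → [e]

[gekerpøs]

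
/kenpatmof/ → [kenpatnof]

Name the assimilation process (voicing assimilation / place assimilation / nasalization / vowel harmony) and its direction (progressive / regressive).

place assimilation, progressive

/m/→[n].
Each target copies a feature from the preceding segment, so the direction is progressive.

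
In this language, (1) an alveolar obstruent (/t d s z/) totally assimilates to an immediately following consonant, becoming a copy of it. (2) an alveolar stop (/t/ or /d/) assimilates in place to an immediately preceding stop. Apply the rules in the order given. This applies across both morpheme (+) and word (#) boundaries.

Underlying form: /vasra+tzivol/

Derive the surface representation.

Rule 1: /s/ before /r/ → [r] (total assimilation)
Rule 1: /t/ before /z/ → [z] (total assimilation)
After rule 1: varra+zzivol
Rule 2: no segment meets the rule's conditions; no change.

[varra+zzivol]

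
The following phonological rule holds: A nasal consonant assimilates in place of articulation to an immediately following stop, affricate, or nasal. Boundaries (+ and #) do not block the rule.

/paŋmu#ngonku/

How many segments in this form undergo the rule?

3

/ŋ/ before /m/ (labial) → [m]
/n/ before /g/ (velar) → [ŋ]
/n/ before /k/ (velar) → [ŋ]
3 segments change.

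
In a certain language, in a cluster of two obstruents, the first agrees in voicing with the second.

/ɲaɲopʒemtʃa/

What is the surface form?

/p/ before /ʒ/ (voiced) → [b]

[ɲaɲobʒemtʃa]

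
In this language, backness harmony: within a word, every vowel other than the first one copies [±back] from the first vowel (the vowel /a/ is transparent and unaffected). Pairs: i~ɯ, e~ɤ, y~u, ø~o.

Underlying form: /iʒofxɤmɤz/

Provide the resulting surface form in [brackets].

[iʒøfxemez]

/o/ harmonizes with /i/ ([-back]) → [ø]
/ɤ/ harmonizes with /i/ ([-back]) → [e]
/ɤ/ harmonizes with /i/ ([-back]) → [e]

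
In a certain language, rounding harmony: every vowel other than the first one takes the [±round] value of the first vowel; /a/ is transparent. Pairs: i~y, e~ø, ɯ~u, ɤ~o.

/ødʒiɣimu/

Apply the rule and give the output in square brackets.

[ødʒyɣymu]

/i/ harmonizes with /ø/ ([+round]) → [y]
/i/ harmonizes with /ø/ ([+round]) → [y]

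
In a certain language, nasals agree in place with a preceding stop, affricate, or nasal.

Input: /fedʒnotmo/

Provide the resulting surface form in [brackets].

/n/ after /dʒ/ (palatal) → [ɲ]
/m/ after /t/ (alveolar) → [n]

[fedʒɲotno]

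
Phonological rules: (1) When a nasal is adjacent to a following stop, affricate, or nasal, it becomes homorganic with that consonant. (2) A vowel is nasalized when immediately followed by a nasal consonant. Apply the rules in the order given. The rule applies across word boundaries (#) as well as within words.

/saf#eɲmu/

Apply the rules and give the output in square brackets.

Rule 1: /ɲ/ before /m/ (labial) → [m]
After rule 1: saf#emmu
Rule 2: /e/ before nasal /m/ → [ẽ]

[saf#ẽmmu]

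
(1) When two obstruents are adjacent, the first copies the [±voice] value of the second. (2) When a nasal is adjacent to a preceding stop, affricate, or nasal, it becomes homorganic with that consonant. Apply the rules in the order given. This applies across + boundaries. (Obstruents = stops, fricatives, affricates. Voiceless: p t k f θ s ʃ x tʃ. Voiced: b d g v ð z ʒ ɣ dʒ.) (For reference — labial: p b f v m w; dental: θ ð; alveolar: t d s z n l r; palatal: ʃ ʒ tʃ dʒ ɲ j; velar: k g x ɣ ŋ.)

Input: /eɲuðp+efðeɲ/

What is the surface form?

[eɲuθp+evðeɲ]

Rule 1: /ð/ before /p/ (voiceless) → [θ]
Rule 1: /f/ before /ð/ (voiced) → [v]
After rule 1: eɲuθp+evðeɲ
Rule 2: no segment meets the rule's conditions; no change.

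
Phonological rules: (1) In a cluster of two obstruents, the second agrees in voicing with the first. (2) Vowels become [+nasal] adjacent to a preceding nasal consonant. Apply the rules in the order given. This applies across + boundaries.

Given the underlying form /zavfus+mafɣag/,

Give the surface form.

[zavvus+mãfxag]

Rule 1: /f/ after /v/ (voiced) → [v]
Rule 1: /ɣ/ after /f/ (voiceless) → [x]
After rule 1: zavvus+mafxag
Rule 2: /a/ after nasal /m/ → [ã]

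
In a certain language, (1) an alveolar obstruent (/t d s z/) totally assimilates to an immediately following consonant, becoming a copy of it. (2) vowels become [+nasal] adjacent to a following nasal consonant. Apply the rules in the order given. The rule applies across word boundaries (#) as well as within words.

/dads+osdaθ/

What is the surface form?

Rule 1: /d/ before /s/ → [s] (total assimilation)
Rule 1: /s/ before /d/ → [d] (total assimilation)
After rule 1: dass+oddaθ
Rule 2: no segment meets the rule's conditions; no change.

[dass+oddaθ]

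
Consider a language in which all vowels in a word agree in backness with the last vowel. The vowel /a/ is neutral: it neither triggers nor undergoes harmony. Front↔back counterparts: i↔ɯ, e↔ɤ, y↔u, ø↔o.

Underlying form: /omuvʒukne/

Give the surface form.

[ømyvʒykne]

/o/ harmonizes with /e/ ([-back]) → [ø]
/u/ harmonizes with /e/ ([-back]) → [y]
/u/ harmonizes with /e/ ([-back]) → [y]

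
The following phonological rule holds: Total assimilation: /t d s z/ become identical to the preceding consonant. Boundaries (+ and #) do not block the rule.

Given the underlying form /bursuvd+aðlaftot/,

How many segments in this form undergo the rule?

/s/ after /r/ → [r] (total assimilation)
/d/ after /v/ → [v] (total assimilation)
/t/ after /f/ → [f] (total assimilation)
3 segments change.

3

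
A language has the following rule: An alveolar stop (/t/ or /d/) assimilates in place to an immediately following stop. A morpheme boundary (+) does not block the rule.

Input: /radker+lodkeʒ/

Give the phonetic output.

/d/ before /k/ (velar) → [g]
/d/ before /k/ (velar) → [g]

[ragker+logkeʒ]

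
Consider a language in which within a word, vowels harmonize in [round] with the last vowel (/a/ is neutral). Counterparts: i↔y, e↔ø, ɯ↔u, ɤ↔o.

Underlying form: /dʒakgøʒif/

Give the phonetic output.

/ø/ harmonizes with /i/ ([-round]) → [e]

[dʒakgeʒif]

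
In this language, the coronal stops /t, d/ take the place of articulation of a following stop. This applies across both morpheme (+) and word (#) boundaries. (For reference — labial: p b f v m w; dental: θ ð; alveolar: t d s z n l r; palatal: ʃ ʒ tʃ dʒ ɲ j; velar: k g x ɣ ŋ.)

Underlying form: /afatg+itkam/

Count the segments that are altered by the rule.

2

/t/ before /g/ (velar) → [k]
/t/ before /k/ (velar) → [k]
2 segments change.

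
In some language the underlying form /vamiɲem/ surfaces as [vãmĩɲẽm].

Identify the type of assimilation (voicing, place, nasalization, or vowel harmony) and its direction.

/a/→[ã] /i/→[ĩ] /e/→[ẽ].
Each target copies a feature from the following segment, so the direction is regressive.

nasalization, regressive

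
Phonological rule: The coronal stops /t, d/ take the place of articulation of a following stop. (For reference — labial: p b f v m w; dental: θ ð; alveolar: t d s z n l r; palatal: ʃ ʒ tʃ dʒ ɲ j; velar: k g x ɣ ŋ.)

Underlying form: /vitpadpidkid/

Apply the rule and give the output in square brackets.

[vippabpigkid]

/t/ before /p/ (labial) → [p]
/d/ before /p/ (labial) → [b]
/d/ before /k/ (velar) → [g]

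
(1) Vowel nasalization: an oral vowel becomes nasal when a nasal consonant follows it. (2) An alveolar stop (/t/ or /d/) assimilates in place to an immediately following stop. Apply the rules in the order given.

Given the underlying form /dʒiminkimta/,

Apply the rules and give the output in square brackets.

Rule 1: /i/ before nasal /m/ → [ĩ]
Rule 1: /i/ before nasal /n/ → [ĩ]
Rule 1: /i/ before nasal /m/ → [ĩ]
After rule 1: dʒĩmĩnkĩmta
Rule 2: no segment meets the rule's conditions; no change.

[dʒĩmĩnkĩmta]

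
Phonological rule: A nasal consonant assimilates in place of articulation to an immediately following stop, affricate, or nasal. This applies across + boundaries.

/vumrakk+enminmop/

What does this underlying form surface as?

[vumrakk+emmimmop]

/n/ before /m/ (labial) → [m]
/n/ before /m/ (labial) → [m]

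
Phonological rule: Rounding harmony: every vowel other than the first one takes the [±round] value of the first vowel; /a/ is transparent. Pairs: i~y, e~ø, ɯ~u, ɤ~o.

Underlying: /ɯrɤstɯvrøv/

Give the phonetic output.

[ɯrɤstɯvrev]

/ø/ harmonizes with /ɯ/ ([-round]) → [e]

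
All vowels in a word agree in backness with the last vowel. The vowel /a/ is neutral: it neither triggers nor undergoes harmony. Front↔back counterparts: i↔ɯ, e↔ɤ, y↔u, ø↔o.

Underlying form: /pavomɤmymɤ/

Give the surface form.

[pavomɤmumɤ]

/y/ harmonizes with /ɤ/ ([+back]) → [u]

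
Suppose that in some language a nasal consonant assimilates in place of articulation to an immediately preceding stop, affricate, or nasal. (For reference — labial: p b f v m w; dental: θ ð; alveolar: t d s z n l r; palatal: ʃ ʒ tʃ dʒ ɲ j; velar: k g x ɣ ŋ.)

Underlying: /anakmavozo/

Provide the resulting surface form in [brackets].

[anakŋavozo]

/m/ after /k/ (velar) → [ŋ]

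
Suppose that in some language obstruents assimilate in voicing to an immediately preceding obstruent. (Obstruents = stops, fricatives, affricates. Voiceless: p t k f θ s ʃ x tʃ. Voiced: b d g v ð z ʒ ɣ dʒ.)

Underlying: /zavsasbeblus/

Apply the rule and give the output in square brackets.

/s/ after /v/ (voiced) → [z]
/b/ after /s/ (voiceless) → [p]

[zavzaspeblus]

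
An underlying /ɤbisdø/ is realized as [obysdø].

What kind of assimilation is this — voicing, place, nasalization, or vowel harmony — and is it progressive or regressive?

/ɤ/→[o] /i/→[y].
Vowels agree with the last vowel, so the harmony is regressive.

vowel harmony, regressive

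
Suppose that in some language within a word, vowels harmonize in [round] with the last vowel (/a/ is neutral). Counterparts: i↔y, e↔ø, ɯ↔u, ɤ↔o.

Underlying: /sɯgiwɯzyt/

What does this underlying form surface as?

[sugywuzyt]

/ɯ/ harmonizes with /y/ ([+round]) → [u]
/i/ harmonizes with /y/ ([+round]) → [y]
/ɯ/ harmonizes with /y/ ([+round]) → [u]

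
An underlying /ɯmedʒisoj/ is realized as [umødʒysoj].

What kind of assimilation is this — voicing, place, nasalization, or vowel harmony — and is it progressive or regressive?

/ɯ/→[u] /e/→[ø] /i/→[y].
Vowels agree with the last vowel, so the harmony is regressive.

vowel harmony, regressive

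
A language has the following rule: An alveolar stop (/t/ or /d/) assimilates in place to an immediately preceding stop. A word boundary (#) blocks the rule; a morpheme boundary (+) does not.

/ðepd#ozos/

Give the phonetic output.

[ðepb#ozos]

/d/ after /p/ (labial) → [b]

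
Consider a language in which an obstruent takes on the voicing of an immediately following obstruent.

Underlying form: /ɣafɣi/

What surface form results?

[ɣavɣi]

/f/ before /ɣ/ (voiced) → [v]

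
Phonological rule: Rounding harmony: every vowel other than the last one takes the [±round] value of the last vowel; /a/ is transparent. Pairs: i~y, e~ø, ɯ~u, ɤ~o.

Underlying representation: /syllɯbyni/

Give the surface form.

/y/ harmonizes with /i/ ([-round]) → [i]
/y/ harmonizes with /i/ ([-round]) → [i]

[sillɯbini]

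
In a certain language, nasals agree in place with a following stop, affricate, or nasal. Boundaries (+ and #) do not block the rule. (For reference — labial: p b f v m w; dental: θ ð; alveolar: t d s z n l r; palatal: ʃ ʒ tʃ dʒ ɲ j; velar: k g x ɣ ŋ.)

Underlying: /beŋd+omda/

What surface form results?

/ŋ/ before /d/ (alveolar) → [n]
/m/ before /d/ (alveolar) → [n]

[bend+onda]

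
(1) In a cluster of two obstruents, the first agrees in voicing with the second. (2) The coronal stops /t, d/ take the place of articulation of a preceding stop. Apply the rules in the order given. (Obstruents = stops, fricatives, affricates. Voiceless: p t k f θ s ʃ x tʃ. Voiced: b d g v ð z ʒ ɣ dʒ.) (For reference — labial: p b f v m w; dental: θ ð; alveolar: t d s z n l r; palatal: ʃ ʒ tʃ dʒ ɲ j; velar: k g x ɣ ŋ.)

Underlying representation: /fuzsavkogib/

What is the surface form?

Rule 1: /z/ before /s/ (voiceless) → [s]
Rule 1: /v/ before /k/ (voiceless) → [f]
After rule 1: fussafkogib
Rule 2: no segment meets the rule's conditions; no change.

[fussafkogib]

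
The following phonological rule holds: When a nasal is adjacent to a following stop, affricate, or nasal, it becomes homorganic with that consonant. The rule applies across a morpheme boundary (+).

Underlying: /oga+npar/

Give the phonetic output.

[oga+mpar]

/n/ before /p/ (labial) → [m]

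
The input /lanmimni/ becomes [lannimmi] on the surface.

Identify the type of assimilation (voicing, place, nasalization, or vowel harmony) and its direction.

/m/→[n] /n/→[m].
Each target copies a feature from the preceding segment, so the direction is progressive.

place assimilation, progressive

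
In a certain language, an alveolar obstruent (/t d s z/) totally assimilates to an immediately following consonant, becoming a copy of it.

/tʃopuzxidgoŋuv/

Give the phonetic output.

[tʃopuxxiggoŋuv]

/z/ before /x/ → [x] (total assimilation)
/d/ before /g/ → [g] (total assimilation)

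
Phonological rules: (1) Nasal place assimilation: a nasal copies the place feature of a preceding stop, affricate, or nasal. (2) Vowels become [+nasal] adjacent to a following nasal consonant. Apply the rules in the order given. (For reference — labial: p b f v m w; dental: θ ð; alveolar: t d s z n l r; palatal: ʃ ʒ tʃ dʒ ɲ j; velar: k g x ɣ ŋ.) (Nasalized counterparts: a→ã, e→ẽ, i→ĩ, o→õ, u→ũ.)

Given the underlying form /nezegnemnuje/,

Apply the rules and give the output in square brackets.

Rule 1: /n/ after /g/ (velar) → [ŋ]
Rule 1: /n/ after /m/ (labial) → [m]
After rule 1: nezegŋemmuje
Rule 2: /e/ before nasal /m/ → [ẽ]

[nezegŋẽmmuje]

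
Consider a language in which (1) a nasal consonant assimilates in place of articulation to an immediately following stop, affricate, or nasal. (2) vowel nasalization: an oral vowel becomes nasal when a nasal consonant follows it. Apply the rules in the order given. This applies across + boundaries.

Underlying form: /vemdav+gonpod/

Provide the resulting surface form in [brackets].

[vẽndav+gõmpod]

Rule 1: /m/ before /d/ (alveolar) → [n]
Rule 1: /n/ before /p/ (labial) → [m]
After rule 1: vendav+gompod
Rule 2: /e/ before nasal /n/ → [ẽ]
Rule 2: /o/ before nasal /m/ → [õ]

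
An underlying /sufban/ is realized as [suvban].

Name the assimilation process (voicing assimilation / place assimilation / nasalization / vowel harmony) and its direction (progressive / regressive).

/f/→[v].
Each target copies a feature from the following segment, so the direction is regressive.

voicing assimilation, regressive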